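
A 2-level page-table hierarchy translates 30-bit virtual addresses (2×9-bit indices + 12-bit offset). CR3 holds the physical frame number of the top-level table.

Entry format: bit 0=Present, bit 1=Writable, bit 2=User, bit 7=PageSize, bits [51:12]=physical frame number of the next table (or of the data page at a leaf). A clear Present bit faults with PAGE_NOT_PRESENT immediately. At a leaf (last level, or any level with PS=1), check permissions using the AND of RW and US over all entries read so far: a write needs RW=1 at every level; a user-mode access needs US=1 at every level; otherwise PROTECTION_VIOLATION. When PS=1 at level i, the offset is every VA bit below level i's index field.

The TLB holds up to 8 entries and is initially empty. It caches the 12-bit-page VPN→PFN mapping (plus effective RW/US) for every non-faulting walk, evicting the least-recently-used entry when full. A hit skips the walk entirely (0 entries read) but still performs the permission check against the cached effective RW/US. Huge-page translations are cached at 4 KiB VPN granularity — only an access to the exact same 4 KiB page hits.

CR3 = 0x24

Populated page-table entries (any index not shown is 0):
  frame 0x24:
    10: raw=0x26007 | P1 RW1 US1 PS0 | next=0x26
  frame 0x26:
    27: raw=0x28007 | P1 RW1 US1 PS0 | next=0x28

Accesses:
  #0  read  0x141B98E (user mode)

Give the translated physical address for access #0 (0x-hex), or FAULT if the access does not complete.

Walk each access:
#0 VA=0x141B98E (r,user):
  lvl0: tbl 0x24, slot 10 ⇒ 0x26007 (P1/RW1/US1/PS0)
  lvl1: tbl 0x26, slot 27 ⇒ 0x28007 (P1/RW1/US1/PS0)
  ⇒ phys 0x2898E  [2 reads]

Access #0 PA: 0x2898E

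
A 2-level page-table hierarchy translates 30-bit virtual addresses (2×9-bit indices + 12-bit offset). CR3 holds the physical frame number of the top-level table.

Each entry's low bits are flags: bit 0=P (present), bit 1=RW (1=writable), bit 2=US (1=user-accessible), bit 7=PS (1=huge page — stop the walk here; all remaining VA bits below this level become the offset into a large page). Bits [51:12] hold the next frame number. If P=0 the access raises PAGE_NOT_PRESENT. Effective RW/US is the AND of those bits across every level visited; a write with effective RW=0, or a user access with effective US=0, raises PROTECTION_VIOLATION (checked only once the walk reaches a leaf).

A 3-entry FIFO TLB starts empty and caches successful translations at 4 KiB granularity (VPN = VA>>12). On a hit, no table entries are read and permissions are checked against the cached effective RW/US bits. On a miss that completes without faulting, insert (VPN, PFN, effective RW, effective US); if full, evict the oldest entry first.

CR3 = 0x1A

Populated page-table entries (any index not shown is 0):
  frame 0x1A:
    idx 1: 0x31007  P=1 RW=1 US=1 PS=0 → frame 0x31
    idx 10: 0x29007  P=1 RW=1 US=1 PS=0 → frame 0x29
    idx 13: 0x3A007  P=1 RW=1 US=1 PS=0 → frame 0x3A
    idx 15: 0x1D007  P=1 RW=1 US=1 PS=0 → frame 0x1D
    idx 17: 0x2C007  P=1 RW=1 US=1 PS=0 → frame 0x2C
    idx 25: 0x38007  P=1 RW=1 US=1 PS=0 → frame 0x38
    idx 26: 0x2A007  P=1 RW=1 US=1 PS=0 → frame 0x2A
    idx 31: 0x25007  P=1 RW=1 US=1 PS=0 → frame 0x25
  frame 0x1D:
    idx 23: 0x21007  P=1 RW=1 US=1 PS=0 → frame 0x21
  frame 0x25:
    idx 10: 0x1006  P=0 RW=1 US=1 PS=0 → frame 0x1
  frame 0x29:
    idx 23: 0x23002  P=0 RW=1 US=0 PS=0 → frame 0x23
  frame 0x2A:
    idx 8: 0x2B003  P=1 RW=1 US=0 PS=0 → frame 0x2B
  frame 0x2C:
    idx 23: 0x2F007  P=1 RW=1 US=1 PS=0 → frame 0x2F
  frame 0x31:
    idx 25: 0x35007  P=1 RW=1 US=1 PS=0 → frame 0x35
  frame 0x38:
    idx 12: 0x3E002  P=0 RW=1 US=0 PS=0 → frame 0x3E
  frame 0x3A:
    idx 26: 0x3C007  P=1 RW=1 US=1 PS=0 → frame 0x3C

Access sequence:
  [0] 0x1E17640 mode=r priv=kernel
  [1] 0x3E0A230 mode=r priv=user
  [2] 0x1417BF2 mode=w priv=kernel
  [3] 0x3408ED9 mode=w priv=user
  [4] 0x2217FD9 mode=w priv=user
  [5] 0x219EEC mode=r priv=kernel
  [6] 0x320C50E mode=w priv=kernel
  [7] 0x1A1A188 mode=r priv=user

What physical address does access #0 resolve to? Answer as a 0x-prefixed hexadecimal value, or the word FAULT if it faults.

Per-access translation:
#0 VA=0x1E17640 (r,kernel):
  L0: frame=0x1A idx=15 entry=0x1D007 [P=1 RW=1 US=1 PS=0]
  L1: frame=0x1D idx=23 entry=0x21007 [P=1 RW=1 US=1 PS=0]
  ⇒ phys 0x21640  [2 reads]
#1 VA=0x3E0A230 (r,user):
  L0: frame=0x1A idx=31 entry=0x25007 [P=1 RW=1 US=1 PS=0]
  L1: frame=0x25 idx=10 entry=0x1006 [P=0 RW=1 US=1 PS=0]
  → PAGE_NOT_PRESENT  (2 entries read)
#2 VA=0x1417BF2 (w,kernel):
  L0: frame=0x1A idx=10 entry=0x29007 [P=1 RW=1 US=1 PS=0]
  L1: frame=0x29 idx=23 entry=0x23002 [P=0 RW=1 US=0 PS=0]
  → PAGE_NOT_PRESENT  (2 entries read)
#3 VA=0x3408ED9 (w,user):
  L0: frame=0x1A idx=26 entry=0x2A007 [P=1 RW=1 US=1 PS=0]
  L1: frame=0x2A idx=8 entry=0x2B003 [P=1 RW=1 US=0 PS=0]
  → PROTECTION_VIOLATION  (2 entries read)
#4 VA=0x2217FD9 (w,user):
  L0: frame=0x1A idx=17 entry=0x2C007 [P=1 RW=1 US=1 PS=0]
  L1: frame=0x2C idx=23 entry=0x2F007 [P=1 RW=1 US=1 PS=0]
  ⇒ phys 0x2FFD9  [2 reads]
#5 VA=0x219EEC (r,kernel):
  L0: frame=0x1A idx=1 entry=0x31007 [P=1 RW=1 US=1 PS=0]
  L1: frame=0x31 idx=25 entry=0x35007 [P=1 RW=1 US=1 PS=0]
  ⇒ phys 0x35EEC  [2 reads]
#6 VA=0x320C50E (w,kernel):
  L0: frame=0x1A idx=25 entry=0x38007 [P=1 RW=1 US=1 PS=0]
  L1: frame=0x38 idx=12 entry=0x3E002 [P=0 RW=1 US=0 PS=0]
  → PAGE_NOT_PRESENT  (2 entries read)
#7 VA=0x1A1A188 (r,user):
  L0: frame=0x1A idx=13 entry=0x3A007 [P=1 RW=1 US=1 PS=0]
  L1: frame=0x3A idx=26 entry=0x3C007 [P=1 RW=1 US=1 PS=0]
  ⇒ phys 0x3C188  [2 reads]

Access #0 PA: 0x21640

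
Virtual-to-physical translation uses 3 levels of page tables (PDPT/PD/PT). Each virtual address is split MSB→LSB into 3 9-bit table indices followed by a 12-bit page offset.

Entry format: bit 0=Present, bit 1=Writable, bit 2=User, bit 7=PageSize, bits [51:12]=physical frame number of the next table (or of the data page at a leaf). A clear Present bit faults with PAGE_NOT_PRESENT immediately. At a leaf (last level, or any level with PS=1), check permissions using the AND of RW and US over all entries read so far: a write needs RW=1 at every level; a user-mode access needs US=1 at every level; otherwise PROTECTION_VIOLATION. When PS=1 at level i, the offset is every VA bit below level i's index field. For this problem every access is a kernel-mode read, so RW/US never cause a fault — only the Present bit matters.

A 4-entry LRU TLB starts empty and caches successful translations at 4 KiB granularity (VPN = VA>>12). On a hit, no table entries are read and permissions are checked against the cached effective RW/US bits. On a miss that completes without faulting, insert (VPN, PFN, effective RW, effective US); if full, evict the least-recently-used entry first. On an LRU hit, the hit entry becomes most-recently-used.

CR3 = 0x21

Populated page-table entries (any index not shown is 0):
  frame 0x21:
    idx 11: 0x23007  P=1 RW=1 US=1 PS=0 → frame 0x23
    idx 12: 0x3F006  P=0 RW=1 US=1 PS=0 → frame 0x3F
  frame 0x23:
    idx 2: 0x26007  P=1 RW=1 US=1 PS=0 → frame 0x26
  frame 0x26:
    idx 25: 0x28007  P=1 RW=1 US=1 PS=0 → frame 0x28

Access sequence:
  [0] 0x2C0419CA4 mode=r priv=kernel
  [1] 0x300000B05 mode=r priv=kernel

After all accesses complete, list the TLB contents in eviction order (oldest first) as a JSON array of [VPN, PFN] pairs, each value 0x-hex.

Per-access translation:
#0 VA=0x2C0419CA4 (r,kernel):
  L0 @0x21[11] → 0x23007  P=1,RW=1,US=1,PS=0
  L1 @0x23[2] → 0x26007  P=1,RW=1,US=1,PS=0
  L2 @0x26[25] → 0x28007  P=1,RW=1,US=1,PS=0
  ⇒ phys 0x28CA4  [3 reads]
#1 VA=0x300000B05 (r,kernel):
  L0 @0x21[12] → 0x3F006  P=0,RW=1,US=1,PS=0
  → PAGE_NOT_PRESENT  (1 entries read)

TLB: [["0x2C0419", "0x28"]]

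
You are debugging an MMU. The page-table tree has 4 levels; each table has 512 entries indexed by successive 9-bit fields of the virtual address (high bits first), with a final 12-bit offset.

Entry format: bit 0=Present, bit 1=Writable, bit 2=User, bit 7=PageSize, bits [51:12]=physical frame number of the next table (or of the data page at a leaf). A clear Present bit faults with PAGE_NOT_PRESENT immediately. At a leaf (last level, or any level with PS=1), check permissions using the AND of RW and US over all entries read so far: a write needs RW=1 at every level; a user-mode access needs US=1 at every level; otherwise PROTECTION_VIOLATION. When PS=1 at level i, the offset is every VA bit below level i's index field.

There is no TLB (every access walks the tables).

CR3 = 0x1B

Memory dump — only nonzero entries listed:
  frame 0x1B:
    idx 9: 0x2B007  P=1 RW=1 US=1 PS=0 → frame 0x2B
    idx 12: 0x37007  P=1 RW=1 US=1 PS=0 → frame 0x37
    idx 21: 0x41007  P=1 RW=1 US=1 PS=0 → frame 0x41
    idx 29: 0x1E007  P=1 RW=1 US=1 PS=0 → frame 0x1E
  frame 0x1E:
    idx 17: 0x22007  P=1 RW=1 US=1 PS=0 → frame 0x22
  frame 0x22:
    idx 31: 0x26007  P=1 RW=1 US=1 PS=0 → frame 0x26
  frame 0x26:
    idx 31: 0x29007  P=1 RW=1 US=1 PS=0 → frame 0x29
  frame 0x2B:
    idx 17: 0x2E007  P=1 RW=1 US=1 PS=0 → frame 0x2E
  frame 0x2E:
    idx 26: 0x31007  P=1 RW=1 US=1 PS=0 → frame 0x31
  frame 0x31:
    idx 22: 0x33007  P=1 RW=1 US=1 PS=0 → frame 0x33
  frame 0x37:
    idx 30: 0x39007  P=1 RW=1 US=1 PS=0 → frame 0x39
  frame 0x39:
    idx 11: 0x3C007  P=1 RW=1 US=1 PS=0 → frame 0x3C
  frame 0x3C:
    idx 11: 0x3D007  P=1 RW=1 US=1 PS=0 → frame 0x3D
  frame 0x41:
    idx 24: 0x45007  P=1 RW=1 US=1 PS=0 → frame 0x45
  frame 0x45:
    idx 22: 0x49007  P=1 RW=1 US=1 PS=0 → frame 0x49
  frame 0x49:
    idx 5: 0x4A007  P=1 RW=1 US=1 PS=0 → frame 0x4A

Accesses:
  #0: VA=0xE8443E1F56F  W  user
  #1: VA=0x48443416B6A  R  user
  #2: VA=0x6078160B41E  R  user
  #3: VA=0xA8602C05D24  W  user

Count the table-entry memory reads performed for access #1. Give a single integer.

Walk each access:
#0 VA=0xE8443E1F56F (w,user):
  [0] read 0x1B idx=29: raw=0x1E007 flags P=1 W=1 U=1 S=0
  [1] read 0x1E idx=17: raw=0x22007 flags P=1 W=1 U=1 S=0
  [2] read 0x22 idx=31: raw=0x26007 flags P=1 W=1 U=1 S=0
  [3] read 0x26 idx=31: raw=0x29007 flags P=1 W=1 U=1 S=0
  ⇒ phys 0x2956F  [4 reads]
#1 VA=0x48443416B6A (r,user):
  [0] read 0x1B idx=9: raw=0x2B007 flags P=1 W=1 U=1 S=0
  [1] read 0x2B idx=17: raw=0x2E007 flags P=1 W=1 U=1 S=0
  [2] read 0x2E idx=26: raw=0x31007 flags P=1 W=1 U=1 S=0
  [3] read 0x31 idx=22: raw=0x33007 flags P=1 W=1 U=1 S=0
  ⇒ phys 0x33B6A  [4 reads]
#2 VA=0x6078160B41E (r,user):
  [0] read 0x1B idx=12: raw=0x37007 flags P=1 W=1 U=1 S=0
  [1] read 0x37 idx=30: raw=0x39007 flags P=1 W=1 U=1 S=0
  [2] read 0x39 idx=11: raw=0x3C007 flags P=1 W=1 U=1 S=0
  [3] read 0x3C idx=11: raw=0x3D007 flags P=1 W=1 U=1 S=0
  ⇒ phys 0x3D41E  [4 reads]
#3 VA=0xA8602C05D24 (w,user):
  [0] read 0x1B idx=21: raw=0x41007 flags P=1 W=1 U=1 S=0
  [1] read 0x41 idx=24: raw=0x45007 flags P=1 W=1 U=1 S=0
  [2] read 0x45 idx=22: raw=0x49007 flags P=1 W=1 U=1 S=0
  [3] read 0x49 idx=5: raw=0x4A007 flags P=1 W=1 U=1 S=0
  ⇒ phys 0x4AD24  [4 reads]

Entries read for #1: 4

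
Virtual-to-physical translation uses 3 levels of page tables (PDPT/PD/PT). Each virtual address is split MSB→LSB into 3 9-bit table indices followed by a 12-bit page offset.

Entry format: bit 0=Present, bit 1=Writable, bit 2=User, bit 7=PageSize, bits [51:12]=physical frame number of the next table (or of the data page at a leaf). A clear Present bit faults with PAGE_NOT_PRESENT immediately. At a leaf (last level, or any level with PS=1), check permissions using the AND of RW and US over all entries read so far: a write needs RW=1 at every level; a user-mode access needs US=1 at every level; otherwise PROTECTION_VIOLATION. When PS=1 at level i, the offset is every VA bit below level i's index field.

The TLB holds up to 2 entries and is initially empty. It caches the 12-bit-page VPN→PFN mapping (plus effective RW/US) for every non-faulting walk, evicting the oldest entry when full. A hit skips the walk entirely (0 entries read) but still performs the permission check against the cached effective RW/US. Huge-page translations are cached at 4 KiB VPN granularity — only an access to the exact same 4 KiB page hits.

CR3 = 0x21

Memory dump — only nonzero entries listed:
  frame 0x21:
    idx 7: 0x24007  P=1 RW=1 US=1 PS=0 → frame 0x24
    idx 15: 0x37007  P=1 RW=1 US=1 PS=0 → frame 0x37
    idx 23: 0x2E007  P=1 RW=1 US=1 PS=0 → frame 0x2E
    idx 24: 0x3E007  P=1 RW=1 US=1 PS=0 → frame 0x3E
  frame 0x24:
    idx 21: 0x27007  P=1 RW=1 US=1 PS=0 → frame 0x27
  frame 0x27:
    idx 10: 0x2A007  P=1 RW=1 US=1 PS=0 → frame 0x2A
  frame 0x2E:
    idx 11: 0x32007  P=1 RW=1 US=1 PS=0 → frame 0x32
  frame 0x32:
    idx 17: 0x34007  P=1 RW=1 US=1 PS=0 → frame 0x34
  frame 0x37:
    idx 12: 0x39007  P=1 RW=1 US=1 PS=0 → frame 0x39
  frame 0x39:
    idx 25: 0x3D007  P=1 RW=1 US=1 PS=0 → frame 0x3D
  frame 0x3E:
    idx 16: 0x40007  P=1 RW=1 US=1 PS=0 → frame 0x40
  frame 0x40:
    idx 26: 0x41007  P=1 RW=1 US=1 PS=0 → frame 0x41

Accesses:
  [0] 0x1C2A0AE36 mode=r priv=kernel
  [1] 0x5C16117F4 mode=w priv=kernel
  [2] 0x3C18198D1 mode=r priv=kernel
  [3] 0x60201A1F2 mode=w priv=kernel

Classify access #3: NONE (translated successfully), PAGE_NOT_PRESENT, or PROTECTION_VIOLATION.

Trace:
#0 VA=0x1C2A0AE36 (r,kernel):
  L0: frame=0x21 idx=7 entry=0x24007 [P=1 RW=1 US=1 PS=0]
  L1: frame=0x24 idx=21 entry=0x27007 [P=1 RW=1 US=1 PS=0]
  L2: frame=0x27 idx=10 entry=0x2A007 [P=1 RW=1 US=1 PS=0]
  → PA=0x2AE36  (3 entries read)
#1 VA=0x5C16117F4 (w,kernel):
  L0: frame=0x21 idx=23 entry=0x2E007 [P=1 RW=1 US=1 PS=0]
  L1: frame=0x2E idx=11 entry=0x32007 [P=1 RW=1 US=1 PS=0]
  L2: frame=0x32 idx=17 entry=0x34007 [P=1 RW=1 US=1 PS=0]
  → PA=0x347F4  (3 entries read)
#2 VA=0x3C18198D1 (r,kernel):
  L0: frame=0x21 idx=15 entry=0x37007 [P=1 RW=1 US=1 PS=0]
  L1: frame=0x37 idx=12 entry=0x39007 [P=1 RW=1 US=1 PS=0]
  L2: frame=0x39 idx=25 entry=0x3D007 [P=1 RW=1 US=1 PS=0]
  → PA=0x3D8D1  (3 entries read)
#3 VA=0x60201A1F2 (w,kernel):
  L0: frame=0x21 idx=24 entry=0x3E007 [P=1 RW=1 US=1 PS=0]
  L1: frame=0x3E idx=16 entry=0x40007 [P=1 RW=1 US=1 PS=0]
  L2: frame=0x40 idx=26 entry=0x41007 [P=1 RW=1 US=1 PS=0]
  → PA=0x411F2  (3 entries read)

Access #3 fault: NONE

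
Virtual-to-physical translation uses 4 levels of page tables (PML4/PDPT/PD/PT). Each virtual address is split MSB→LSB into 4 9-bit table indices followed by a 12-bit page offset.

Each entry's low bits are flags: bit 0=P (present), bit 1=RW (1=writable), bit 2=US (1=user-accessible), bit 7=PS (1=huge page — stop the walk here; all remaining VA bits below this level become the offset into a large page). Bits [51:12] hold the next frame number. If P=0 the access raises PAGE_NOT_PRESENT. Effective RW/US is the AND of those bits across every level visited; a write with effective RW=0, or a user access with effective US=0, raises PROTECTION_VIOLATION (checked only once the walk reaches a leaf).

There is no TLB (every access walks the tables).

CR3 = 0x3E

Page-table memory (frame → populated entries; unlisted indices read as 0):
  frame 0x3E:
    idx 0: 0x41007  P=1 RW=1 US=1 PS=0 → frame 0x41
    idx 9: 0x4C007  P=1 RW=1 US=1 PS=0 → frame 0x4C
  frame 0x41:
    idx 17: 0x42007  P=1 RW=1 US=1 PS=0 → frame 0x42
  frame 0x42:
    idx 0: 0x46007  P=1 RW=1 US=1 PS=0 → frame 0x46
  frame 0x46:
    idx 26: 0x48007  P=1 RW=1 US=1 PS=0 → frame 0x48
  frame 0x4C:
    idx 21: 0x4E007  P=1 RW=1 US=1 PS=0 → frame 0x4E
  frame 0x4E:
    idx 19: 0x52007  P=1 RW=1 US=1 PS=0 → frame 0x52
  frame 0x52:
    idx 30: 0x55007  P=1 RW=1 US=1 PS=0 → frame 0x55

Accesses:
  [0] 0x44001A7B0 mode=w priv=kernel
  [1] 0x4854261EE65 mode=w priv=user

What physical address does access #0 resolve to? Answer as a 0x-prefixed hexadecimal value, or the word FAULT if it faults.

Trace:
#0 VA=0x44001A7B0 (w,kernel):
  L0: frame=0x3E idx=0 entry=0x41007 [P=1 RW=1 US=1 PS=0]
  L1: frame=0x41 idx=17 entry=0x42007 [P=1 RW=1 US=1 PS=0]
  L2: frame=0x42 idx=0 entry=0x46007 [P=1 RW=1 US=1 PS=0]
  L3: frame=0x46 idx=26 entry=0x48007 [P=1 RW=1 US=1 PS=0]
  ⇒ phys 0x487B0  [4 reads]
#1 VA=0x4854261EE65 (w,user):
  L0: frame=0x3E idx=9 entry=0x4C007 [P=1 RW=1 US=1 PS=0]
  L1: frame=0x4C idx=21 entry=0x4E007 [P=1 RW=1 US=1 PS=0]
  L2: frame=0x4E idx=19 entry=0x52007 [P=1 RW=1 US=1 PS=0]
  L3: frame=0x52 idx=30 entry=0x55007 [P=1 RW=1 US=1 PS=0]
  ⇒ phys 0x55E65  [4 reads]

Access #0 PA: 0x487B0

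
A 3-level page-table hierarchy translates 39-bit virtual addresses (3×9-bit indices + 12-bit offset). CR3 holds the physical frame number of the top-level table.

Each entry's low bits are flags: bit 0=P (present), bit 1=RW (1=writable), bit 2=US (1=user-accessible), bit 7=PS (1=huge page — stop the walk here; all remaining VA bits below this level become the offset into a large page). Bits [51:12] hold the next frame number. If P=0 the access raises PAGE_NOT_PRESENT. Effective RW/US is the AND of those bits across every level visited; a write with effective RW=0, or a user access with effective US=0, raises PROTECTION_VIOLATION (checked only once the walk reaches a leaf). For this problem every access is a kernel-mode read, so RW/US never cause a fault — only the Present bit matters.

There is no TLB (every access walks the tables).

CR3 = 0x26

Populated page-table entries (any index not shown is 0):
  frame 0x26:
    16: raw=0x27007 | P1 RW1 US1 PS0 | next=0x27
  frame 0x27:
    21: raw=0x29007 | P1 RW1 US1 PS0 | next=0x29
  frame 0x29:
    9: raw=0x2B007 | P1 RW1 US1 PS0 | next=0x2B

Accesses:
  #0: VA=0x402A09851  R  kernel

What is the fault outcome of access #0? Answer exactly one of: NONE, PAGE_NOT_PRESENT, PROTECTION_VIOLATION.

Trace:
#0 VA=0x402A09851 (r,kernel):
  [0] read 0x26 idx=16: raw=0x27007 flags P=1 W=1 U=1 S=0
  [1] read 0x27 idx=21: raw=0x29007 flags P=1 W=1 U=1 S=0
  [2] read 0x29 idx=9: raw=0x2B007 flags P=1 W=1 U=1 S=0
  ⇒ phys 0x2B851  [3 reads]

Access #0 fault: NONE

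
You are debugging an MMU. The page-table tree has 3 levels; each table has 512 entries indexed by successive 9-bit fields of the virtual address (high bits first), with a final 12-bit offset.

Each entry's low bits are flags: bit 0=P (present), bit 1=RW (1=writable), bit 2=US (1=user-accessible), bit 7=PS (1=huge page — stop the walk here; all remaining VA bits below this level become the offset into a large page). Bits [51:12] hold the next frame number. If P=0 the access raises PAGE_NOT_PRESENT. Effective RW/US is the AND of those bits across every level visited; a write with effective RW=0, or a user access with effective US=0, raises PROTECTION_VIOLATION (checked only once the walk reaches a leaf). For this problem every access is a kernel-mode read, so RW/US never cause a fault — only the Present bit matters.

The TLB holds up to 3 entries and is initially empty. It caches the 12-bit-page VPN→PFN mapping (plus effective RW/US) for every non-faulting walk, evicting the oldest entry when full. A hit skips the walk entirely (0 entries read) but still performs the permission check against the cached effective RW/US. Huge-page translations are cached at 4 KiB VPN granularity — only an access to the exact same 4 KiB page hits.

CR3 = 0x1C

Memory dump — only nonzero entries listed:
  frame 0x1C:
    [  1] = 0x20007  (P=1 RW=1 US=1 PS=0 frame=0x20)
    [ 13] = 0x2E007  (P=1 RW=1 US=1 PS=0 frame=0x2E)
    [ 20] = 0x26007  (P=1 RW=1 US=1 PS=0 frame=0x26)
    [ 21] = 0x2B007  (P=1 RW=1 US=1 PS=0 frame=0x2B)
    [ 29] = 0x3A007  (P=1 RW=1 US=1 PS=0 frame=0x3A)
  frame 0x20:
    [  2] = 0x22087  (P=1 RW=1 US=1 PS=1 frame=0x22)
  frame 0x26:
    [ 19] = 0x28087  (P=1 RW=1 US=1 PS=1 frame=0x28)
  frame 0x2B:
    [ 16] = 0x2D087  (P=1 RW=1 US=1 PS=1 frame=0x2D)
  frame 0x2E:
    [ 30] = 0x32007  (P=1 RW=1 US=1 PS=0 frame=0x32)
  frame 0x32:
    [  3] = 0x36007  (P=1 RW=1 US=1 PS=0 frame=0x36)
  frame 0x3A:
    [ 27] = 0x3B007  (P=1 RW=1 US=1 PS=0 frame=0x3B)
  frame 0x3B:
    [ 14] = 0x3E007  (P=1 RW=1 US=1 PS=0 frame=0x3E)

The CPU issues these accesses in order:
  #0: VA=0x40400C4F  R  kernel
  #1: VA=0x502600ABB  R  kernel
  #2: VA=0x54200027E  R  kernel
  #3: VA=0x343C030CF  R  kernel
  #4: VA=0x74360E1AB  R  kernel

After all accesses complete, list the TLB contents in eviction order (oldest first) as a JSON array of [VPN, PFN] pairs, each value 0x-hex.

Walk each access:
#0 VA=0x40400C4F (r,kernel):
  [0] read 0x1C idx=1: raw=0x20007 flags P=1 W=1 U=1 S=0
  [1] read 0x20 idx=2: raw=0x22087 flags P=1 W=1 U=1 S=1
  ✓ 0x22C4F (huge @L1)  — 2 lookups
#1 VA=0x502600ABB (r,kernel):
  [0] read 0x1C idx=20: raw=0x26007 flags P=1 W=1 U=1 S=0
  [1] read 0x26 idx=19: raw=0x28087 flags P=1 W=1 U=1 S=1
  ✓ 0x28ABB (huge @L1)  — 2 lookups
#2 VA=0x54200027E (r,kernel):
  [0] read 0x1C idx=21: raw=0x2B007 flags P=1 W=1 U=1 S=0
  [1] read 0x2B idx=16: raw=0x2D087 flags P=1 W=1 U=1 S=1
  ✓ 0x2D27E (huge @L1)  — 2 lookups
#3 VA=0x343C030CF (r,kernel):
  [0] read 0x1C idx=13: raw=0x2E007 flags P=1 W=1 U=1 S=0
  [1] read 0x2E idx=30: raw=0x32007 flags P=1 W=1 U=1 S=0
  [2] read 0x32 idx=3: raw=0x36007 flags P=1 W=1 U=1 S=0
  ✓ 0x360CF  — 3 lookups
#4 VA=0x74360E1AB (r,kernel):
  [0] read 0x1C idx=29: raw=0x3A007 flags P=1 W=1 U=1 S=0
  [1] read 0x3A idx=27: raw=0x3B007 flags P=1 W=1 U=1 S=0
  [2] read 0x3B idx=14: raw=0x3E007 flags P=1 W=1 U=1 S=0
  ✓ 0x3E1AB  — 3 lookups

TLB: [["0x542000", "0x2D"], ["0x343C03", "0x36"], ["0x74360E", "0x3E"]]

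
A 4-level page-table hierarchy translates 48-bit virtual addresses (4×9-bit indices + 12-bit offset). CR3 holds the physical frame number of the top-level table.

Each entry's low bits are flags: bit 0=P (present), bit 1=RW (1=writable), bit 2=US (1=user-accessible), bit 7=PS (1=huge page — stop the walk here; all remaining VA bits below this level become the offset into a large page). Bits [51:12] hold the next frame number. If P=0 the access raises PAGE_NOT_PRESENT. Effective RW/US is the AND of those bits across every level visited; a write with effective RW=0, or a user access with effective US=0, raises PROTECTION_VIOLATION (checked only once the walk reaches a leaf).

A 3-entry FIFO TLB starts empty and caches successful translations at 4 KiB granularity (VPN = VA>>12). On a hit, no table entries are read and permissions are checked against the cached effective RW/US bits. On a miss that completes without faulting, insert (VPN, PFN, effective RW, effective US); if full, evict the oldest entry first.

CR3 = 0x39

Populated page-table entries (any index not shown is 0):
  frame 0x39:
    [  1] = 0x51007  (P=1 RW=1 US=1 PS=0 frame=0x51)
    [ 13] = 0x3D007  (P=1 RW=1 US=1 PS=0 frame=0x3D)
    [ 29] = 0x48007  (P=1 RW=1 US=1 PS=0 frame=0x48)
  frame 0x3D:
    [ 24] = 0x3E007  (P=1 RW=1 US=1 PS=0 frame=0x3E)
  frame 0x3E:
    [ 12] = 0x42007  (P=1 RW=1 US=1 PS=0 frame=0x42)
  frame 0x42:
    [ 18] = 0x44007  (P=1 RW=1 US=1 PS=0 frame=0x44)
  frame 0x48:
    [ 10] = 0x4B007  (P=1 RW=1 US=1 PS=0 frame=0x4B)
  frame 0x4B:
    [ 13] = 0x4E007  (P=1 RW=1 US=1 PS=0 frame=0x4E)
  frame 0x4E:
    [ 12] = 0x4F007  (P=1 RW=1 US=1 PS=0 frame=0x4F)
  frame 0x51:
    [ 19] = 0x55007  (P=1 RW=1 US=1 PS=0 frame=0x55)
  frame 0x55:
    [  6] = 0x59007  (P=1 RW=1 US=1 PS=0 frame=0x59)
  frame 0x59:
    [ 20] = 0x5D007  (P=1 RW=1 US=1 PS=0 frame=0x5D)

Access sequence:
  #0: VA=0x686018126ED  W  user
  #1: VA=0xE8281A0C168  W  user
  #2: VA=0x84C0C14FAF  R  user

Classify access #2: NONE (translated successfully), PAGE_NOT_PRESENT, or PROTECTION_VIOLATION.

Walk each access:
#0 VA=0x686018126ED (w,user):
  lvl0: tbl 0x39, slot 13 ⇒ 0x3D007 (P1/RW1/US1/PS0)
  lvl1: tbl 0x3D, slot 24 ⇒ 0x3E007 (P1/RW1/US1/PS0)
  lvl2: tbl 0x3E, slot 12 ⇒ 0x42007 (P1/RW1/US1/PS0)
  lvl3: tbl 0x42, slot 18 ⇒ 0x44007 (P1/RW1/US1/PS0)
  ✓ 0x446ED  — 4 lookups
#1 VA=0xE8281A0C168 (w,user):
  lvl0: tbl 0x39, slot 29 ⇒ 0x48007 (P1/RW1/US1/PS0)
  lvl1: tbl 0x48, slot 10 ⇒ 0x4B007 (P1/RW1/US1/PS0)
  lvl2: tbl 0x4B, slot 13 ⇒ 0x4E007 (P1/RW1/US1/PS0)
  lvl3: tbl 0x4E, slot 12 ⇒ 0x4F007 (P1/RW1/US1/PS0)
  ✓ 0x4F168  — 4 lookups
#2 VA=0x84C0C14FAF (r,user):
  lvl0: tbl 0x39, slot 1 ⇒ 0x51007 (P1/RW1/US1/PS0)
  lvl1: tbl 0x51, slot 19 ⇒ 0x55007 (P1/RW1/US1/PS0)
  lvl2: tbl 0x55, slot 6 ⇒ 0x59007 (P1/RW1/US1/PS0)
  lvl3: tbl 0x59, slot 20 ⇒ 0x5D007 (P1/RW1/US1/PS0)
  ✓ 0x5DFAF  — 4 lookups

Access #2 fault: NONE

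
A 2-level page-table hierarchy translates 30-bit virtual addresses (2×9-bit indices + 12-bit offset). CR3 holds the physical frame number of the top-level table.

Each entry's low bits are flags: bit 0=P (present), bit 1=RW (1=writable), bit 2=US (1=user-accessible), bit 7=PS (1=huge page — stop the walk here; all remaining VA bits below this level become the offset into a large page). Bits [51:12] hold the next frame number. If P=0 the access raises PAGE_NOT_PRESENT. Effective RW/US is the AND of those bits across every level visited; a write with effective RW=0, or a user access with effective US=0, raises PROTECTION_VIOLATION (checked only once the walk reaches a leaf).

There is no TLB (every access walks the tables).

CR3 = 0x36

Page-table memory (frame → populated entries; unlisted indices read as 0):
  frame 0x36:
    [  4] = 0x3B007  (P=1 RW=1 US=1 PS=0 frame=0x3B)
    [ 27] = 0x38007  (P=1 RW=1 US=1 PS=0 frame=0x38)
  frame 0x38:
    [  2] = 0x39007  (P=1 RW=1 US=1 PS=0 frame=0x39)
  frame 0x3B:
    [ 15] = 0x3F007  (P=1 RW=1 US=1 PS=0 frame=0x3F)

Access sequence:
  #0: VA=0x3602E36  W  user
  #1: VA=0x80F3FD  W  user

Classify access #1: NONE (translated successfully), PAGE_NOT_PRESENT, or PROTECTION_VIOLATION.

Trace:
#0 VA=0x3602E36 (w,user):
  L0 @0x36[27] → 0x38007  P=1,RW=1,US=1,PS=0
  L1 @0x38[2] → 0x39007  P=1,RW=1,US=1,PS=0
  ✓ 0x39E36  — 2 lookups
#1 VA=0x80F3FD (w,user):
  L0 @0x36[4] → 0x3B007  P=1,RW=1,US=1,PS=0
  L1 @0x3B[15] → 0x3F007  P=1,RW=1,US=1,PS=0
  ✓ 0x3F3FD  — 2 lookups

Access #1 fault: NONE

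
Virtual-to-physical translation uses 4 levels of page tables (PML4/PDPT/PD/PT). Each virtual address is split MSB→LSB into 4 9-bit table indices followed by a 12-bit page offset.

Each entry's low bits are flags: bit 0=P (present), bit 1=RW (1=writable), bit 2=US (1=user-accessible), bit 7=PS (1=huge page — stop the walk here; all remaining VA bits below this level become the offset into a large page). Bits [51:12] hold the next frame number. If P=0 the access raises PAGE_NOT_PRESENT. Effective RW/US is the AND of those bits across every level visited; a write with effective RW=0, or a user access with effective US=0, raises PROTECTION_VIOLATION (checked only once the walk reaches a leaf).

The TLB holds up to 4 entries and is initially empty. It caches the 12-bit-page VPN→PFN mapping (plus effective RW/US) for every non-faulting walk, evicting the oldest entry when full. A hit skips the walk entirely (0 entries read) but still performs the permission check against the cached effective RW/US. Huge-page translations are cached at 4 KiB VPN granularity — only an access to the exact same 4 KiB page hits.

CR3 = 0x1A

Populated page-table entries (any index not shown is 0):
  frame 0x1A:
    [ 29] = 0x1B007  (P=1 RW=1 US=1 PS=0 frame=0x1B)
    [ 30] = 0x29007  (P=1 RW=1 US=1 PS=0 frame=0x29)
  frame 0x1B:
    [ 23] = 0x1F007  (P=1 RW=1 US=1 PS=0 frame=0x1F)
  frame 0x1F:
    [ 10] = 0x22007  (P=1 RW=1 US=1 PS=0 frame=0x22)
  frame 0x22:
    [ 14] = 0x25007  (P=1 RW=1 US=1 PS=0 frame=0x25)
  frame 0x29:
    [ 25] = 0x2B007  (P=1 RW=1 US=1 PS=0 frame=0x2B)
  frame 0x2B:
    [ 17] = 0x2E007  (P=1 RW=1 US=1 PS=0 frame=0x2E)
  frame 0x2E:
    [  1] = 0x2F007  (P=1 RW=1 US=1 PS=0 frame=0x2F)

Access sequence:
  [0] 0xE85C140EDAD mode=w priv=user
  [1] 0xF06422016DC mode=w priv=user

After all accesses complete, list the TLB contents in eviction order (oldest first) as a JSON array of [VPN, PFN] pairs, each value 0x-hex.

Trace:
#0 VA=0xE85C140EDAD (w,user):
  L0 @0x1A[29] → 0x1B007  P=1,RW=1,US=1,PS=0
  L1 @0x1B[23] → 0x1F007  P=1,RW=1,US=1,PS=0
  L2 @0x1F[10] → 0x22007  P=1,RW=1,US=1,PS=0
  L3 @0x22[14] → 0x25007  P=1,RW=1,US=1,PS=0
  ⇒ phys 0x25DAD  [4 reads]
#1 VA=0xF06422016DC (w,user):
  L0 @0x1A[30] → 0x29007  P=1,RW=1,US=1,PS=0
  L1 @0x29[25] → 0x2B007  P=1,RW=1,US=1,PS=0
  L2 @0x2B[17] → 0x2E007  P=1,RW=1,US=1,PS=0
  L3 @0x2E[1] → 0x2F007  P=1,RW=1,US=1,PS=0
  ⇒ phys 0x2F6DC  [4 reads]

TLB: [["0xE85C140E", "0x25"], ["0xF0642201", "0x2F"]]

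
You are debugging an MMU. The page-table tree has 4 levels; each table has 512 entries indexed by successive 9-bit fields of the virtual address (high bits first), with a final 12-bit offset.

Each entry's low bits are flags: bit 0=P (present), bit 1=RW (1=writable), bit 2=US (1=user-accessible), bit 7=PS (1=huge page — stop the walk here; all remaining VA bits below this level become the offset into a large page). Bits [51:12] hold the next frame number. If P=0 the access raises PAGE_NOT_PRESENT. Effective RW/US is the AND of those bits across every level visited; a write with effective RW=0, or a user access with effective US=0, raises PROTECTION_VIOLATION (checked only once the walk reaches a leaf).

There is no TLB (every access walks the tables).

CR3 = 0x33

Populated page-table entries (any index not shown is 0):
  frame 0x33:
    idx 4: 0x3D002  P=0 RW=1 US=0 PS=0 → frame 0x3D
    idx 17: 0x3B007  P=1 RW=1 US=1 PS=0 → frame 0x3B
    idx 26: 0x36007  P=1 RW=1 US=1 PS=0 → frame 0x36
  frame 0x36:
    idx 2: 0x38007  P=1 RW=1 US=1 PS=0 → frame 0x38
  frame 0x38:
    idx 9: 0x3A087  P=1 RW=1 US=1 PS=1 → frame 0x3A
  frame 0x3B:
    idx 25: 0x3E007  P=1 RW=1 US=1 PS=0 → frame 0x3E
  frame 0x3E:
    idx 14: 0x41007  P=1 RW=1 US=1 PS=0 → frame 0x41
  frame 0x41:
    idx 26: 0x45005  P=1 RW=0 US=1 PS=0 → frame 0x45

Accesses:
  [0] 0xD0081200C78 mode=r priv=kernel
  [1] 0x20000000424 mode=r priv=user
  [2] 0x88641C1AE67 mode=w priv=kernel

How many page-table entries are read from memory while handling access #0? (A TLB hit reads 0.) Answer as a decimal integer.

Walk each access:
#0 VA=0xD0081200C78 (r,kernel):
  [0] read 0x33 idx=26: raw=0x36007 flags P=1 W=1 U=1 S=0
  [1] read 0x36 idx=2: raw=0x38007 flags P=1 W=1 U=1 S=0
  [2] read 0x38 idx=9: raw=0x3A087 flags P=1 W=1 U=1 S=1
  ⇒ phys 0x3AC78 (huge @L2)  [3 reads]
#1 VA=0x20000000424 (r,user):
  [0] read 0x33 idx=4: raw=0x3D002 flags P=0 W=1 U=0 S=0
  → PAGE_NOT_PRESENT  (1 entries read)
#2 VA=0x88641C1AE67 (w,kernel):
  [0] read 0x33 idx=17: raw=0x3B007 flags P=1 W=1 U=1 S=0
  [1] read 0x3B idx=25: raw=0x3E007 flags P=1 W=1 U=1 S=0
  [2] read 0x3E idx=14: raw=0x41007 flags P=1 W=1 U=1 S=0
  [3] read 0x41 idx=26: raw=0x45005 flags P=1 W=0 U=1 S=0
  → PROTECTION_VIOLATION  (4 entries read)

Entries read for #0: 3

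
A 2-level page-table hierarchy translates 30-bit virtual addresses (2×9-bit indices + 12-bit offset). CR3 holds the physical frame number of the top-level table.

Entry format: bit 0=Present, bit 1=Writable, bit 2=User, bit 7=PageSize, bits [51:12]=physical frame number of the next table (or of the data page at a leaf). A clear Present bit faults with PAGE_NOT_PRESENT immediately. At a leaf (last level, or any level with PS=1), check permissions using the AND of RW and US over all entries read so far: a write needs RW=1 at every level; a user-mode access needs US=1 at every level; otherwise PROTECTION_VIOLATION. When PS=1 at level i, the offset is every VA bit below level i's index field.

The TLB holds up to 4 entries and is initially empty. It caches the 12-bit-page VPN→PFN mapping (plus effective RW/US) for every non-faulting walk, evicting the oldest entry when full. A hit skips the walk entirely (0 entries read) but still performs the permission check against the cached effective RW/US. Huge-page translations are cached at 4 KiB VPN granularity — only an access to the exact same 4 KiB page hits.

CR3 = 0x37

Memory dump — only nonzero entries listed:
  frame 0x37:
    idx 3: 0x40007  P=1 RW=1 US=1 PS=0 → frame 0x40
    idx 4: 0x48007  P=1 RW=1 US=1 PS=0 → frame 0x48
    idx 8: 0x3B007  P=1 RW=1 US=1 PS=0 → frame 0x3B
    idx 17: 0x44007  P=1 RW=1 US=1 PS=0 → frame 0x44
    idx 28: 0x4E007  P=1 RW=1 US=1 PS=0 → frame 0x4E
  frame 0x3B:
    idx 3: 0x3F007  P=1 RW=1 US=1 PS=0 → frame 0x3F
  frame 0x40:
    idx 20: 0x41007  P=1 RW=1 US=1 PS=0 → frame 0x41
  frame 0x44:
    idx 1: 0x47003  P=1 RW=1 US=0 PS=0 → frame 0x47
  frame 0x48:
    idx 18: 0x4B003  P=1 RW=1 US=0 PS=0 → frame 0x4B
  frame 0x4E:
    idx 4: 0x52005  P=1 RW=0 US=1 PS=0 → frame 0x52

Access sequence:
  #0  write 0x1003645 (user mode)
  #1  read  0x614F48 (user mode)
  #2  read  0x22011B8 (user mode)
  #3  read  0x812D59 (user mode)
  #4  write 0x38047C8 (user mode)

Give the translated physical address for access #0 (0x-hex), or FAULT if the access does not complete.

Trace:
#0 VA=0x1003645 (w,user):
  L0 @0x37[8] → 0x3B007  P=1,RW=1,US=1,PS=0
  L1 @0x3B[3] → 0x3F007  P=1,RW=1,US=1,PS=0
  ⇒ phys 0x3F645  [2 reads]
#1 VA=0x614F48 (r,user):
  L0 @0x37[3] → 0x40007  P=1,RW=1,US=1,PS=0
  L1 @0x40[20] → 0x41007  P=1,RW=1,US=1,PS=0
  ⇒ phys 0x41F48  [2 reads]
#2 VA=0x22011B8 (r,user):
  L0 @0x37[17] → 0x44007  P=1,RW=1,US=1,PS=0
  L1 @0x44[1] → 0x47003  P=1,RW=1,US=0,PS=0
  → PROTECTION_VIOLATION  (2 entries read)
#3 VA=0x812D59 (r,user):
  L0 @0x37[4] → 0x48007  P=1,RW=1,US=1,PS=0
  L1 @0x48[18] → 0x4B003  P=1,RW=1,US=0,PS=0
  → PROTECTION_VIOLATION  (2 entries read)
#4 VA=0x38047C8 (w,user):
  L0 @0x37[28] → 0x4E007  P=1,RW=1,US=1,PS=0
  L1 @0x4E[4] → 0x52005  P=1,RW=0,US=1,PS=0
  → PROTECTION_VIOLATION  (2 entries read)

Access #0 PA: 0x3F645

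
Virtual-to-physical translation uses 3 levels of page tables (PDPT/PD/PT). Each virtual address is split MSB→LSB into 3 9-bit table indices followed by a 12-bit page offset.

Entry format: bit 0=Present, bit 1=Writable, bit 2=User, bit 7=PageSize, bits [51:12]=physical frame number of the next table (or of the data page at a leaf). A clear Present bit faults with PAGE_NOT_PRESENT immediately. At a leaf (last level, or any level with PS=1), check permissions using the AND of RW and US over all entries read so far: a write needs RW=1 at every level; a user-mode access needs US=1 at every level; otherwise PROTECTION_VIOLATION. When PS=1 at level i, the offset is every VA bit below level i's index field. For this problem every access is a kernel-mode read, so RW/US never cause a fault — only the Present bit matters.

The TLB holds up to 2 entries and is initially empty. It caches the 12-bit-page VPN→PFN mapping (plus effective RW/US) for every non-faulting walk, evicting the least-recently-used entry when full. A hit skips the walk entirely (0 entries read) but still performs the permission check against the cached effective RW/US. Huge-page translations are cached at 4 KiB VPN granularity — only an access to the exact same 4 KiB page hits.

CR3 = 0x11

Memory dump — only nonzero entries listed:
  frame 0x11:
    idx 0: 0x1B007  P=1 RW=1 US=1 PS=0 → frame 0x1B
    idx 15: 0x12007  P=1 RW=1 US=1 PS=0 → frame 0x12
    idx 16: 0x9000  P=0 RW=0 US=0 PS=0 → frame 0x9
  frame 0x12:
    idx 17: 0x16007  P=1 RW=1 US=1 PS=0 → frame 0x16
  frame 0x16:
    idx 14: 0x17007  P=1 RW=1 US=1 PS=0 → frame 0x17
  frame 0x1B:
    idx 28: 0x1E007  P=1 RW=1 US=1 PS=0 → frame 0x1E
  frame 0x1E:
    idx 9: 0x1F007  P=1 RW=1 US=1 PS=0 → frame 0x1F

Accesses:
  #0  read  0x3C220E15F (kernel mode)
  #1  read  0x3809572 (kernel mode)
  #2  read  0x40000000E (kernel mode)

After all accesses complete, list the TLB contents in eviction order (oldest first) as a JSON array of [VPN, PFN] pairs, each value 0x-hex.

Trace:
#0 VA=0x3C220E15F (r,kernel):
  L0 @0x11[15] → 0x12007  P=1,RW=1,US=1,PS=0
  L1 @0x12[17] → 0x16007  P=1,RW=1,US=1,PS=0
  L2 @0x16[14] → 0x17007  P=1,RW=1,US=1,PS=0
  → PA=0x1715F  (3 entries read)
#1 VA=0x3809572 (r,kernel):
  L0 @0x11[0] → 0x1B007  P=1,RW=1,US=1,PS=0
  L1 @0x1B[28] → 0x1E007  P=1,RW=1,US=1,PS=0
  L2 @0x1E[9] → 0x1F007  P=1,RW=1,US=1,PS=0
  → PA=0x1F572  (3 entries read)
#2 VA=0x40000000E (r,kernel):
  L0 @0x11[16] → 0x9000  P=0,RW=0,US=0,PS=0
  ⇒ fault: PAGE_NOT_PRESENT  — 1 lookups

TLB: [["0x3C220E", "0x17"], ["0x3809", "0x1F"]]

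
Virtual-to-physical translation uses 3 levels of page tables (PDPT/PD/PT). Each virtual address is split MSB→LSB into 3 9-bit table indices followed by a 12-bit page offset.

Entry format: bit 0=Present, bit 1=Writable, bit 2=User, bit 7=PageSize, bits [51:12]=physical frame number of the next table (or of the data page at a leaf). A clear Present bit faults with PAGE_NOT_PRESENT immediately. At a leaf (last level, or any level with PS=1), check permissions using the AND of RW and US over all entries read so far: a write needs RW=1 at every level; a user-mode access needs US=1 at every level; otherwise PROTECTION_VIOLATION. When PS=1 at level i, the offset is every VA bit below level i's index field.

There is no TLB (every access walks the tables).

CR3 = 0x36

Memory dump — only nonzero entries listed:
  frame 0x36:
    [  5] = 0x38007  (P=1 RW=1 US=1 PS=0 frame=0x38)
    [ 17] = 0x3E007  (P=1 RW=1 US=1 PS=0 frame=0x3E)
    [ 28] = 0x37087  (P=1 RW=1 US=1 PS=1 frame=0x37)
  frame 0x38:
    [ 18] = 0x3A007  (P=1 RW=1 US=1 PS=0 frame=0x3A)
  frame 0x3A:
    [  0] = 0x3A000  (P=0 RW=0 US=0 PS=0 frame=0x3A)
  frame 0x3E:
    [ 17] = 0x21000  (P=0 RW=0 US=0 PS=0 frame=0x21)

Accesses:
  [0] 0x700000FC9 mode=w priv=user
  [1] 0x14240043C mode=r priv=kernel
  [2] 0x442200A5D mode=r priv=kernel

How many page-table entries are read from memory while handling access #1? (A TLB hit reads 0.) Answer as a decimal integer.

Per-access translation:
#0 VA=0x700000FC9 (w,user):
  [0] read 0x36 idx=28: raw=0x37087 flags P=1 W=1 U=1 S=1
  ⇒ phys 0x37FC9 (huge @L0)  [1 reads]
#1 VA=0x14240043C (r,kernel):
  [0] read 0x36 idx=5: raw=0x38007 flags P=1 W=1 U=1 S=0
  [1] read 0x38 idx=18: raw=0x3A007 flags P=1 W=1 U=1 S=0
  [2] read 0x3A idx=0: raw=0x3A000 flags P=0 W=0 U=0 S=0
  → PAGE_NOT_PRESENT  (3 entries read)
#2 VA=0x442200A5D (r,kernel):
  [0] read 0x36 idx=17: raw=0x3E007 flags P=1 W=1 U=1 S=0
  [1] read 0x3E idx=17: raw=0x21000 flags P=0 W=0 U=0 S=0
  → PAGE_NOT_PRESENT  (2 entries read)

Entries read for #1: 3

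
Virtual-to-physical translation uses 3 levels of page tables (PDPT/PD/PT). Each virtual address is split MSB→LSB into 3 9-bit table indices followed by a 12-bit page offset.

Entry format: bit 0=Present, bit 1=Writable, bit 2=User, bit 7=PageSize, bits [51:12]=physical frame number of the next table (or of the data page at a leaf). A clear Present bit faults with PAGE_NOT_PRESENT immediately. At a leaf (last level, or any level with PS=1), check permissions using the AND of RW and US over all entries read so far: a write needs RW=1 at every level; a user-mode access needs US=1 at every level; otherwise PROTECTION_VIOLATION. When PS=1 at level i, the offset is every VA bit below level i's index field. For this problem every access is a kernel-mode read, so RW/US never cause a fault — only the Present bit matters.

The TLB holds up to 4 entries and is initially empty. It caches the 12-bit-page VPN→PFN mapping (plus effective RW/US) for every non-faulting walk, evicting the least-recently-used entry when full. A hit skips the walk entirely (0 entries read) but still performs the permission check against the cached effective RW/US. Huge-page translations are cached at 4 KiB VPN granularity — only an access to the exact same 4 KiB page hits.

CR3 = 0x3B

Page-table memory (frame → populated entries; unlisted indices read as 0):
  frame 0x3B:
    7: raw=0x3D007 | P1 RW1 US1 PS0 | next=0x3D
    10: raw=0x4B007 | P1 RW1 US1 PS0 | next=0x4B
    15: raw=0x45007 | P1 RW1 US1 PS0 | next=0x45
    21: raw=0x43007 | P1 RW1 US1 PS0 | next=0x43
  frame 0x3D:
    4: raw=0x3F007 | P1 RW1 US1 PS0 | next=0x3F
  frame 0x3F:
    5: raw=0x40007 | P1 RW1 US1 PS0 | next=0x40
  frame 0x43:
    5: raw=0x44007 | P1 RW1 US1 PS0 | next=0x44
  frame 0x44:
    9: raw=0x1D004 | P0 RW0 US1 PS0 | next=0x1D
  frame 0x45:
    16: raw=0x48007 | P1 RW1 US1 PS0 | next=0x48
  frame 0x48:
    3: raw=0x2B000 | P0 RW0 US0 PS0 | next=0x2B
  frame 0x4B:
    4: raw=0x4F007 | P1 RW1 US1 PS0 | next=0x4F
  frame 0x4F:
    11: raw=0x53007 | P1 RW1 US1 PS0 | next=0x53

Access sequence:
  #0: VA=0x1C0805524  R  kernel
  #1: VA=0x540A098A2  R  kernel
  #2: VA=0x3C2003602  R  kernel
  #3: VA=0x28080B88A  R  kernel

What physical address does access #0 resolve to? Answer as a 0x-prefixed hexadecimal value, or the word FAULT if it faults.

Per-access translation:
#0 VA=0x1C0805524 (r,kernel):
  L0: frame=0x3B idx=7 entry=0x3D007 [P=1 RW=1 US=1 PS=0]
  L1: frame=0x3D idx=4 entry=0x3F007 [P=1 RW=1 US=1 PS=0]
  L2: frame=0x3F idx=5 entry=0x40007 [P=1 RW=1 US=1 PS=0]
  ✓ 0x40524  — 3 lookups
#1 VA=0x540A098A2 (r,kernel):
  L0: frame=0x3B idx=21 entry=0x43007 [P=1 RW=1 US=1 PS=0]
  L1: frame=0x43 idx=5 entry=0x44007 [P=1 RW=1 US=1 PS=0]
  L2: frame=0x44 idx=9 entry=0x1D004 [P=0 RW=0 US=1 PS=0]
  ⇒ fault: PAGE_NOT_PRESENT  — 3 lookups
#2 VA=0x3C2003602 (r,kernel):
  L0: frame=0x3B idx=15 entry=0x45007 [P=1 RW=1 US=1 PS=0]
  L1: frame=0x45 idx=16 entry=0x48007 [P=1 RW=1 US=1 PS=0]
  L2: frame=0x48 idx=3 entry=0x2B000 [P=0 RW=0 US=0 PS=0]
  ⇒ fault: PAGE_NOT_PRESENT  — 3 lookups
#3 VA=0x28080B88A (r,kernel):
  L0: frame=0x3B idx=10 entry=0x4B007 [P=1 RW=1 US=1 PS=0]
  L1: frame=0x4B idx=4 entry=0x4F007 [P=1 RW=1 US=1 PS=0]
  L2: frame=0x4F idx=11 entry=0x53007 [P=1 RW=1 US=1 PS=0]
  ✓ 0x5388A  — 3 lookups

Access #0 PA: 0x40524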